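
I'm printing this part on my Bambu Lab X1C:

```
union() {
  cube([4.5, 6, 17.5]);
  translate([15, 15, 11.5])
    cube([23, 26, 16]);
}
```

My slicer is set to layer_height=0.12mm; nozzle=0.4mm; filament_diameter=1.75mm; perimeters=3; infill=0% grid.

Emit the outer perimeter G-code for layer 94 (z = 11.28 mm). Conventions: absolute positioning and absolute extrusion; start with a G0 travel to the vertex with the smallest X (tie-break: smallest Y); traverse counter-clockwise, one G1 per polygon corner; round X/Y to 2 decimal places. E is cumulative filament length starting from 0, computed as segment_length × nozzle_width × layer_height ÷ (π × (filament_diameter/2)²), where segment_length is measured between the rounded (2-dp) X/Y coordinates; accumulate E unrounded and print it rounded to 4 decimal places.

G0 X0.00 Y0.00 Z11.28
G1 X4.50 Y0.00 E0.0898
G1 X4.50 Y6.00 E0.2095
G1 X0.00 Y6.00 E0.2993
G1 X0.00 Y0.00 E0.4191

At z = 11.28 mm: the cube (footprint 4.5×6) is included at this height; the cube at (15, 15) is not intersected at this z (z outside [11.5, 27.5]); Taking the union: only the 4.5×6 cube is present, so the union is just that shape — 1 connected region. The outline is a single polygon with 4 vertices. Extrusion per mm of travel: 0.4 × 0.12 / (π × 0.875²) = 0.019956. Accumulating E over each segment gives final E = 0.4191.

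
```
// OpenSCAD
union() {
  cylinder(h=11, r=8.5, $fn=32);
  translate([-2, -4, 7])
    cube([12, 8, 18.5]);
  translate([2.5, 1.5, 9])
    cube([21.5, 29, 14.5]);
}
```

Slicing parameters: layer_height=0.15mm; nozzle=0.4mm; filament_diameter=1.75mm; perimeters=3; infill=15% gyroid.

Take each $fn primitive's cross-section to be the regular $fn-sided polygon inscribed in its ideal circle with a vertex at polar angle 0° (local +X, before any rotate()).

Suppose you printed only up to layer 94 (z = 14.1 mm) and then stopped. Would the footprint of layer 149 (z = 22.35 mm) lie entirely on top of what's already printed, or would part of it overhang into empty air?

Compare the two slices. At z = 14.1: the cylinder is not intersected at this z (z outside [0, 11]); the cube at (-2, -4) is present — its section is the full 12×8 rectangle (area 96.00 mm²); the cube at (2.5, 1.5) is present — its section is the full 21.5×29 rectangle (area 623.50 mm²); Combining (union): the regions partially overlap — summed areas 719.50 mm² minus the doubly-counted overlap 18.75 mm² gives 700.75 mm² — area = 700.75 mm². At z = 22.35: the cylinder is absent (z outside [0, 11]); the 12×8 cube at (-2, -4) contributes its full rectangle (area 96.00 mm²); the cube at (2.5, 1.5) (footprint 21.5×29) is included at this height (area 623.50 mm²); Combining (union): the regions partially overlap — summed areas 719.50 mm² minus the doubly-counted overlap 18.75 mm² gives 700.75 mm² — area = 700.75 mm². Checking containment: the cross-section at z = 22.35 is a subset of the cross-section at z = 14.1.

entirely on top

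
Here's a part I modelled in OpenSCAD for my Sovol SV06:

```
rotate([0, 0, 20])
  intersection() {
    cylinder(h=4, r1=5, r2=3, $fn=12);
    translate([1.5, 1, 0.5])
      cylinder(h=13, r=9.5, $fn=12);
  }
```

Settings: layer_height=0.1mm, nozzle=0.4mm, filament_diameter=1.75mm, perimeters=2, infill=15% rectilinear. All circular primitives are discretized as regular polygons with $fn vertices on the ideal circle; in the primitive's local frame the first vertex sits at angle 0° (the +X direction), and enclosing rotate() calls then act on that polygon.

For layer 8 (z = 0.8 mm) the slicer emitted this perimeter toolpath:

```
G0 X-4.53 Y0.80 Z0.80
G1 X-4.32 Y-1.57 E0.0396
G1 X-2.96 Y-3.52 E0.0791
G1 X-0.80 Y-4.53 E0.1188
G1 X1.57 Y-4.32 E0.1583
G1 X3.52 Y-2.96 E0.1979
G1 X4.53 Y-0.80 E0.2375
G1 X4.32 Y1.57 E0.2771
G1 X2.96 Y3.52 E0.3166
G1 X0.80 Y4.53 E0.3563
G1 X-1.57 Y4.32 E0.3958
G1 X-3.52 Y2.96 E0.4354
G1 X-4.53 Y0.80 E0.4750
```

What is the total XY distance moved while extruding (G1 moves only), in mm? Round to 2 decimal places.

28.56 mm

Sum the Euclidean lengths of each G1 segment: total = 28.56 mm.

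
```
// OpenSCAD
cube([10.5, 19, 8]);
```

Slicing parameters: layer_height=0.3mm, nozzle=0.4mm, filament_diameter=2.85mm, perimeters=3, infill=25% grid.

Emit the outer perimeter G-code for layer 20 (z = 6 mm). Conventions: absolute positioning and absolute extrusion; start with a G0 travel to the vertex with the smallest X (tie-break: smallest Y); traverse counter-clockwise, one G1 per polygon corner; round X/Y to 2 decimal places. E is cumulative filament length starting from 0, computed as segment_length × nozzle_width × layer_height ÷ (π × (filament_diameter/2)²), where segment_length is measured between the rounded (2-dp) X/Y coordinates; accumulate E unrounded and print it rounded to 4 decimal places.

G0 X0.00 Y0.00 Z6.00
G1 X10.50 Y0.00 E0.1975
G1 X10.50 Y19.00 E0.5549
G1 X0.00 Y19.00 E0.7524
G1 X0.00 Y0.00 E1.1098

At z = 6 mm: the cube is present — its section is the full 10.5×19 rectangle. The outline is a single polygon with 4 vertices. Extrusion per mm of travel: 0.4 × 0.3 / (π × 1.425²) = 0.018811. Accumulating E over each segment gives final E = 1.1098.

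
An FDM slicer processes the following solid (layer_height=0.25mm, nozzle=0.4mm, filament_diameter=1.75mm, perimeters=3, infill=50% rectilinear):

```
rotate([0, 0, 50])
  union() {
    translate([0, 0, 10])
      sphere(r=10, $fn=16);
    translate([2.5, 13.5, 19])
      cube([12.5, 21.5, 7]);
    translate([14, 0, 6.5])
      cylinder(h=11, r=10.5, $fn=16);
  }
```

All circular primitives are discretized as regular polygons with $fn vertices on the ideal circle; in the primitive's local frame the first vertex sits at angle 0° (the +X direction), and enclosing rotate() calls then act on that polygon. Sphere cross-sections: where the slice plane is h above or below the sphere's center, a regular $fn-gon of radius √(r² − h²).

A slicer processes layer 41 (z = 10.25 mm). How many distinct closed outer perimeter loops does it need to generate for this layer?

At z = 10.25 mm: the r=10 sphere slices to a regular 16-gon of circumradius 9.997 (√(r²−h²) with h=0.25 from center); the cube at (2.5, 13.5) is not intersected at this z (z outside [19, 26]); the cylinder at (14, 0): section is a regular 16-gon, circumradius r=10.5; Merging all regions: the regions partially overlap (shared area 62.92 mm²), so overlapping operands fuse into one piece — 1 connected region; (whole slice rotated 50° about Z — lengths, areas and connectivity unchanged). The result has 1 disconnected region.

1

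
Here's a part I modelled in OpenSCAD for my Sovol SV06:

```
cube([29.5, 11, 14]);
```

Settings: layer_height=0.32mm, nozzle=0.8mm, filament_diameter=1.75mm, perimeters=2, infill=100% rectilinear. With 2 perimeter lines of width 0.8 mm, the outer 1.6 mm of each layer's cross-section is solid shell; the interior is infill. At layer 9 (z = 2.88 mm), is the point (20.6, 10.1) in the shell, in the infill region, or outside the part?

shell

At z = 2.88 mm: the 29.5×11 cube contributes its full rectangle. Overall, the cross-section is a single solid region. The nearest boundary edge runs (29.50, 11.00)→(0.00, 11.00); distance from the point to it = 0.90 mm. The point is inside the cross-section, 0.90 mm from the nearest boundary — within the 1.6 mm shell band (2 × 0.8).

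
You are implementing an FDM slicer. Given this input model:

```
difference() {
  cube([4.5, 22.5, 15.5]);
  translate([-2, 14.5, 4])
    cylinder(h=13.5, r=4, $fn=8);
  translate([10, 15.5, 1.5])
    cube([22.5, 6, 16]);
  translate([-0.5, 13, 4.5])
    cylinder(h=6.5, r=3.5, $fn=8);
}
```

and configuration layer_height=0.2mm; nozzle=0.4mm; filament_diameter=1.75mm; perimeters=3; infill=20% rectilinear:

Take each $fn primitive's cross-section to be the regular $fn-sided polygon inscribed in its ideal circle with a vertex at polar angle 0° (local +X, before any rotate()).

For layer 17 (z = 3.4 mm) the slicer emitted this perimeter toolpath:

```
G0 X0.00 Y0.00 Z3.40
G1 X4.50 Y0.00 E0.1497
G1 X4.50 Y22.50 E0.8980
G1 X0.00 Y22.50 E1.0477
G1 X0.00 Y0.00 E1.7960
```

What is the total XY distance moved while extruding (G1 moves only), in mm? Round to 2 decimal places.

Sum the Euclidean lengths of each G1 segment: total = 54.00 mm.

54.00 mm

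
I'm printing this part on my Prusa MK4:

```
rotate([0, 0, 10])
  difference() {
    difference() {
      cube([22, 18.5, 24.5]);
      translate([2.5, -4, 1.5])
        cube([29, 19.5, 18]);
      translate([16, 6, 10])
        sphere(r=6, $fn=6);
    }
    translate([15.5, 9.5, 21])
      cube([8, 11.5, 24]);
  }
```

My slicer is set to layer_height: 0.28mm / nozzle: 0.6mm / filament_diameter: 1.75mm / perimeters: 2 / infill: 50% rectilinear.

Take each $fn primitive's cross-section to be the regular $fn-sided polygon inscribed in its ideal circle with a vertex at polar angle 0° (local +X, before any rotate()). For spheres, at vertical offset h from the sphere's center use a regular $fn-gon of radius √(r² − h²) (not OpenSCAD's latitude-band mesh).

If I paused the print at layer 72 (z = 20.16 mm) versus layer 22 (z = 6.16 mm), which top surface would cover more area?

layer 72 (z = 20.16 mm)

Layer 72 (z = 20.16): the 22×18.5 cube contributes its full rectangle (area 407.00 mm²); the cube at (2.5, -4) does not reach this height (z outside [1.5, 19.5]); the sphere at (16, 6) is absent (|z−center|=10.160 > r=6); Taking the first minus the rest: none of the subtracted shapes is present at this height, so the 22×18.5 cube is unchanged — area = 407.00 mm²; the cube at (15.5, 9.5) is absent (z outside [21, 45]); Taking the first minus the rest: none of the subtracted shapes is present at this height, so the result so far is unchanged — area = 407.00 mm²; (whole slice rotated 10° about Z — lengths, areas and connectivity unchanged). So its area = 407.00 mm². Layer 22 (z = 6.16): the cube (footprint 22×18.5) is included at this height (area 407.00 mm²); the 29×19.5 cube at (2.5, -4) contributes its full rectangle (area 565.50 mm²); the r=6 sphere at (16, 6) contributes a regular 6-gon of circumradius √(6²−3.84²) = 4.610 (area = (6/2)·4.610²·sin(360°/6) = 55.22 mm²); Taking the first minus the rest: starting from the 22×18.5 cube (407.00 mm²), the 29×19.5 cube at (2.5, -4) partially overlaps it — only the 302.25 mm² overlap (of its 565.50 mm²) is removed, clipping the outline; the r=6 sphere at (16, 6) misses the remaining region (no effect) — area = 104.75 mm²; the cube at (15.5, 9.5) is absent (z outside [21, 45]); After the difference (first − rest): none of the subtracted shapes is present at this height, so that combined region is unchanged — area = 104.75 mm²; (rotated 10° about Z; rotation is an isometry so areas/perimeters/island counts are preserved). So its area = 104.75 mm². Layer 72 is larger (407.00 vs 104.75 mm²).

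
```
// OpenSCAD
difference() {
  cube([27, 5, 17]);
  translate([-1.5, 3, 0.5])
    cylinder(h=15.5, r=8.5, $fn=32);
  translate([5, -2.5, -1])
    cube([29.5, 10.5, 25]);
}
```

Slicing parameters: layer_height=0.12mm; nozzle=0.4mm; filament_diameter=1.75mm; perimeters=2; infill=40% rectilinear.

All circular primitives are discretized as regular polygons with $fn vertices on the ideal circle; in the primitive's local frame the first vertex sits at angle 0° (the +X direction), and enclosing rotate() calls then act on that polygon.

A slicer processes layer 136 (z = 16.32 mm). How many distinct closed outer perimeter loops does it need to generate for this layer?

1

At z = 16.32 mm: the cube (footprint 27×5) is included at this height; the cylinder at (-1.5, 3) is absent (z outside [0.5, 16]); the cube at (5, -2.5) (footprint 29.5×10.5) is included at this height; Subtracting the remaining from the first: starting from the 27×5 cube, the 29.5×10.5 cube at (5, -2.5) partially overlaps it — only the 110.00 mm² overlap (of its 309.75 mm²) is removed, clipping the outline — 1 connected region. The result has 1 disconnected region.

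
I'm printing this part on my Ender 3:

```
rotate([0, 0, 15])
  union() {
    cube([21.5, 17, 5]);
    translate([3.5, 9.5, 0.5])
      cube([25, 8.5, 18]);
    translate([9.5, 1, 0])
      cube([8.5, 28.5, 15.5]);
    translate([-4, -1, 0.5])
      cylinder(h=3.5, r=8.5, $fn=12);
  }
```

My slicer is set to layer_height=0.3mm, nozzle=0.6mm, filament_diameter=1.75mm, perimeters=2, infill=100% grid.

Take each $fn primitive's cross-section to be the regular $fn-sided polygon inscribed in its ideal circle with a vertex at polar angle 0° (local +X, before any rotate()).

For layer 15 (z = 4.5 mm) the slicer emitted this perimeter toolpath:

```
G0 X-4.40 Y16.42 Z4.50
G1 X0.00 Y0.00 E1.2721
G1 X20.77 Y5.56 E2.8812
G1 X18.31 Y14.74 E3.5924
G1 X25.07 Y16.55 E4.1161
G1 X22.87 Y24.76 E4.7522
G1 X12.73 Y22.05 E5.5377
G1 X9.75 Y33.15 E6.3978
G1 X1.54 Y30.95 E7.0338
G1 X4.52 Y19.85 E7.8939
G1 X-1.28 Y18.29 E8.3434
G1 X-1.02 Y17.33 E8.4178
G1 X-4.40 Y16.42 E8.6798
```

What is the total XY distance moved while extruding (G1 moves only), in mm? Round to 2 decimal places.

115.99 mm

Sum the Euclidean lengths of each G1 segment: total = 115.99 mm.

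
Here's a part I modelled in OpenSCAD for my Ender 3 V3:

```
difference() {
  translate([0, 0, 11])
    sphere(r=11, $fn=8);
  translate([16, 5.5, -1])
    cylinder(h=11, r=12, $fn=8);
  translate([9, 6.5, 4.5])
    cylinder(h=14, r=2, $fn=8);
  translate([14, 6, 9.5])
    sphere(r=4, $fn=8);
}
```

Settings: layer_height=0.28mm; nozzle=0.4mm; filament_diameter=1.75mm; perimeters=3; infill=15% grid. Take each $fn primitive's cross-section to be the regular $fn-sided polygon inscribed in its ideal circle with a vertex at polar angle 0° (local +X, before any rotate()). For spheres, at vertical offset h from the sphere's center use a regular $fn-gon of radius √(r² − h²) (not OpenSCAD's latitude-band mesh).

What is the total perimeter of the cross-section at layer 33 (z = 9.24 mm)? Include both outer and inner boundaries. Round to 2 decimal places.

At z = 9.24 mm: the r=11 sphere slices to a regular 8-gon of circumradius 10.858 (√(r²−h²) with h=1.76 from center) (perimeter = 2·8·10.858·sin(180°/8) = 66.48 mm); the r=12 cylinder at (16, 5.5) gives a regular 8-gon of circumradius 12 (constant along its height) (perimeter = 2·8·12.000·sin(180°/8) = 73.48 mm); the r=2 cylinder at (9, 6.5) gives a regular 8-gon of circumradius 2 (constant along its height) (perimeter = 2·8·2.000·sin(180°/8) = 12.25 mm); the sphere at (14, 6): section is a regular 8-gon, circumradius = √(r²−h²) = √(4²−0.26²) = 3.992 (perimeter = 2·8·3.992·sin(180°/8) = 24.44 mm); After the difference (first − rest): starting from the r=11 sphere, the r=12 cylinder at (16, 5.5) partially overlaps it — only the 45.33 mm² overlap (of its 407.29 mm²) is removed, clipping the outline; the r=2 cylinder at (9, 6.5) misses the remaining region (no effect); the r=4 sphere at (14, 6) misses the remaining region (no effect) — boundary = 66.12 mm. Overall, the cross-section is a single solid region. Total boundary length (outer) = 66.12 mm.

66.12 mm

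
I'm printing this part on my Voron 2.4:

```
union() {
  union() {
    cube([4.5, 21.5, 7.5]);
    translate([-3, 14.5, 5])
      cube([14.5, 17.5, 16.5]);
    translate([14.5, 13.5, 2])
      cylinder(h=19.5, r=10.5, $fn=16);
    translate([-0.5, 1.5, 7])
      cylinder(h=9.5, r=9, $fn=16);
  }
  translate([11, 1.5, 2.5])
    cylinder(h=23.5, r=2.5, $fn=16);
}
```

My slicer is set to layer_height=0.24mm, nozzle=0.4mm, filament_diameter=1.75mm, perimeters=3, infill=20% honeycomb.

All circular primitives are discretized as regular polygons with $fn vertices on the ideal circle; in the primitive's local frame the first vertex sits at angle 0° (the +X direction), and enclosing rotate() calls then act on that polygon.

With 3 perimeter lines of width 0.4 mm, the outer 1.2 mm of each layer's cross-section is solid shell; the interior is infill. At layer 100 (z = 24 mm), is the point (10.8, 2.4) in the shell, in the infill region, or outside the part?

infill

At z = 24 mm: the cube is absent (z outside [0, 7.5]); the cube at (-3, 14.5) does not reach this height (z outside [5, 21.5]); the cylinder at (14.5, 13.5) is absent (z outside [2, 21.5]); the cylinder at (-0.5, 1.5) is absent (z outside [7, 16.5]); Merging all regions: nothing is present at this height; the r=2.5 cylinder at (11, 1.5) gives a regular 16-gon of circumradius 2.5 (constant along its height); Combining (union): only the r=2.5 cylinder at (11, 1.5) is present, so the union is just that shape — 1 connected region. Overall, the cross-section is a single solid region. The nearest boundary edge runs (11.00, 4.00)→(10.04, 3.81); distance from the point to it = 1.53 mm. The point is inside the cross-section and 1.53 mm from the nearest boundary — more than the 1.2 mm shell width (3 × 0.4), so it's in the infill interior.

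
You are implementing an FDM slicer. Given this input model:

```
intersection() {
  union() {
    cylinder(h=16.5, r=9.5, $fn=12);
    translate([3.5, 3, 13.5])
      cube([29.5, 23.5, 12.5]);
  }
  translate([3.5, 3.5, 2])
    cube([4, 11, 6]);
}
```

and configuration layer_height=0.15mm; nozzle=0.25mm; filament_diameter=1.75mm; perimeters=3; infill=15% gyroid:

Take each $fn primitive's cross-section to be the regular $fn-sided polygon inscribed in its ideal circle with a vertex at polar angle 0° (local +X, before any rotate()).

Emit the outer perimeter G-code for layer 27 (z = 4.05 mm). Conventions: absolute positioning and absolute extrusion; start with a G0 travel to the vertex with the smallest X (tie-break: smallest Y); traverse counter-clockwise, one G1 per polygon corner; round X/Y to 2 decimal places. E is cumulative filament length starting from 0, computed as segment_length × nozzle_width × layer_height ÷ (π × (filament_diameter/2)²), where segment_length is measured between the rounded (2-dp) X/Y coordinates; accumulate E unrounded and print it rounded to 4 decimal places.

At z = 4.05 mm: the cylinder: section is a regular 12-gon, circumradius r=9.5; the cube at (3.5, 3) is absent (z outside [13.5, 26]); Combining (union): only the r=9.5 cylinder is present, so the union is just that shape — 1 connected region; the cube at (3.5, 3.5) is present — its section is the full 4×11 rectangle; Taking the intersection: the 4×11 cube at (3.5, 3.5) partially overlaps the result so far; clipping to the common part keeps 15.34 mm² — 1 connected region. The outline is a single polygon with 5 vertices. Extrusion per mm of travel: 0.25 × 0.15 / (π × 0.875²) = 0.015591. Accumulating E over each segment gives final E = 0.2529.

G0 X3.50 Y3.50 Z4.05
G1 X7.50 Y3.50 E0.0624
G1 X7.50 Y5.48 E0.0932
G1 X4.75 Y8.23 E0.1539
G1 X3.50 Y8.56 E0.1740
G1 X3.50 Y3.50 E0.2529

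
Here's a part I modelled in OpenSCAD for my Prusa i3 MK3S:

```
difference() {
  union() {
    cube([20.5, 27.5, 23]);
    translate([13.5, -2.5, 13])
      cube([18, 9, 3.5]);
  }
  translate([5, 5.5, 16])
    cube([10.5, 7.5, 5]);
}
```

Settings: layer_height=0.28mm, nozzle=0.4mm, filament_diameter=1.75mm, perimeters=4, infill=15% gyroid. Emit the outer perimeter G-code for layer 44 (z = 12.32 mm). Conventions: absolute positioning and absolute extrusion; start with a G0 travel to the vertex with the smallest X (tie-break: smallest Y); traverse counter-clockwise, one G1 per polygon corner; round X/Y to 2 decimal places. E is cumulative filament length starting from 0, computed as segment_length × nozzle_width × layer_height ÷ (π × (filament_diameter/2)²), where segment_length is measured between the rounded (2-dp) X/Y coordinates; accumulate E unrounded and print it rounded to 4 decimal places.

At z = 12.32 mm: the cube is present — its section is the full 20.5×27.5 rectangle; the cube at (13.5, -2.5) is absent (z outside [13, 16.5]); Merging all regions: only the 20.5×27.5 cube is present, so the union is just that shape — 1 connected region; the cube at (5, 5.5) is absent (z outside [16, 21]); Subtracting the remaining from the first: none of the subtracted shapes is present at this height, so that combined region is unchanged — 1 connected region. The outline is a single polygon with 4 vertices. Extrusion per mm of travel: 0.4 × 0.28 / (π × 0.875²) = 0.046564. Accumulating E over each segment gives final E = 4.4702.

G0 X0.00 Y0.00 Z12.32
G1 X20.50 Y0.00 E0.9546
G1 X20.50 Y27.50 E2.2351
G1 X0.00 Y27.50 E3.1896
G1 X0.00 Y0.00 E4.4702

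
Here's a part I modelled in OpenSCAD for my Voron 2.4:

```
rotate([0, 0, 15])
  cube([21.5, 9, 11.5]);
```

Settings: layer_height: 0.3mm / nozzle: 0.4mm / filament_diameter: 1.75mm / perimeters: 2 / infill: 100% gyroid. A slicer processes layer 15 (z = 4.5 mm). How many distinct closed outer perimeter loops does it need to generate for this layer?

At z = 4.5 mm: the cube (footprint 21.5×9) is included at this height; (whole slice rotated 15° about Z — lengths, areas and connectivity unchanged). The result has 1 disconnected region.

1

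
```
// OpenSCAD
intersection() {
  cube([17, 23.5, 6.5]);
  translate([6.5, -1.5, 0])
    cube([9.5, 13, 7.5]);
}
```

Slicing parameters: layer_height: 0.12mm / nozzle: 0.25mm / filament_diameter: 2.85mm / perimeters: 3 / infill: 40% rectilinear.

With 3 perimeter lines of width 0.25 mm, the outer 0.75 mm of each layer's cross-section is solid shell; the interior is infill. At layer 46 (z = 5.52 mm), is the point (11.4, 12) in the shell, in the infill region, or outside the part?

At z = 5.52 mm: the 17×23.5 cube contributes its full rectangle; the cube at (6.5, -1.5) is present — its section is the full 9.5×13 rectangle; After intersecting: the 9.5×13 cube at (6.5, -1.5) partially overlaps the 17×23.5 cube; clipping to the common part keeps 109.25 mm² — 1 connected region. Overall, the cross-section is a single solid region. The nearest boundary edge runs (6.50, 11.50)→(16.00, 11.50); distance from the point to it = 0.50 mm. The point is not inside any of the regions above, so it lies outside the cross-section (0.50 mm from the nearest boundary).

outside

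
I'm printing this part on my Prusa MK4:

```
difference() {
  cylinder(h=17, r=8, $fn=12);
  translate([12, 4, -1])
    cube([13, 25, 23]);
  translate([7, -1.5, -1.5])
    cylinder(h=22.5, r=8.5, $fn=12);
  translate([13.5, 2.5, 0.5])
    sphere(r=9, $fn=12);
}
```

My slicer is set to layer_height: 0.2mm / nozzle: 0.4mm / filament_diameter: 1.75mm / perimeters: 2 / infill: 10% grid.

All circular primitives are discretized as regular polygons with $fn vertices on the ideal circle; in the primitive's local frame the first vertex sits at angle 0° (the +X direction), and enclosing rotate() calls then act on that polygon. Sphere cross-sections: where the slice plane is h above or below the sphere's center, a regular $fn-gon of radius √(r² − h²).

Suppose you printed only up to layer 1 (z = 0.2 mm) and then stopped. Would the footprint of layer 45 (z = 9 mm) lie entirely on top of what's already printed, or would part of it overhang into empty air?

entirely on top

Compare the two slices. At z = 0.2: the cylinder: section is a regular 12-gon, circumradius r=8 (area = (12/2)·8.000²·sin(360°/12) = 192.00 mm²); the 13×25 cube at (12, 4) contributes its full rectangle (area 325.00 mm²); the cylinder at (7, -1.5): section is a regular 12-gon, circumradius r=8.5 (area = (12/2)·8.500²·sin(360°/12) = 216.75 mm²); the r=9 sphere at (13.5, 2.5) contributes a regular 12-gon of circumradius √(9²−0.3²) = 8.995 (area = (12/2)·8.995²·sin(360°/12) = 242.73 mm²); Taking the first minus the rest: starting from the r=8 cylinder (192.00 mm²), the 13×25 cube at (12, 4) misses the remaining region (no effect); the r=8.5 cylinder at (7, -1.5) partially overlaps it — only the 92.44 mm² overlap (of its 216.75 mm²) is removed, clipping the outline; the r=9 sphere at (13.5, 2.5) misses the remaining region (no effect) — area = 99.56 mm². At z = 9: the cylinder: section is a regular 12-gon, circumradius r=8 (area = (12/2)·8.000²·sin(360°/12) = 192.00 mm²); the 13×25 cube at (12, 4) contributes its full rectangle (area 325.00 mm²); the r=8.5 cylinder at (7, -1.5) contributes a regular 12-gon of circumradius 8.5 (area = (12/2)·8.500²·sin(360°/12) = 216.75 mm²); the sphere at (13.5, 2.5): section is a regular 12-gon, circumradius = √(r²−h²) = √(9²−8.5²) = 2.958 (area = (12/2)·2.958²·sin(360°/12) = 26.25 mm²); Taking the first minus the rest: starting from the r=8 cylinder (192.00 mm²), the 13×25 cube at (12, 4) misses the remaining region (no effect); the r=8.5 cylinder at (7, -1.5) partially overlaps it — only the 92.44 mm² overlap (of its 216.75 mm²) is removed, clipping the outline; the r=9 sphere at (13.5, 2.5) misses the remaining region (no effect) — area = 99.56 mm². Checking containment: the cross-section at z = 9 is a subset of the cross-section at z = 0.2.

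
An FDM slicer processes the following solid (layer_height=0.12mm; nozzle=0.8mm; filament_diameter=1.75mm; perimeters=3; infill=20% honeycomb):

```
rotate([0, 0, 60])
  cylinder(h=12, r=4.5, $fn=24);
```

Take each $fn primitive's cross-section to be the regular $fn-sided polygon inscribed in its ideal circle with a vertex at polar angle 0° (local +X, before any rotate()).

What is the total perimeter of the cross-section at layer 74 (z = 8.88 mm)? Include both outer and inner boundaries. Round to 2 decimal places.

28.19 mm

At z = 8.88 mm: the r=4.5 cylinder gives a regular 24-gon of circumradius 4.5 (constant along its height) (perimeter = 2·24·4.500·sin(180°/24) = 28.19 mm); (whole slice rotated 60° about Z — lengths, areas and connectivity unchanged). Overall, the cross-section is a single solid region. Total boundary length (outer) = 28.19 mm.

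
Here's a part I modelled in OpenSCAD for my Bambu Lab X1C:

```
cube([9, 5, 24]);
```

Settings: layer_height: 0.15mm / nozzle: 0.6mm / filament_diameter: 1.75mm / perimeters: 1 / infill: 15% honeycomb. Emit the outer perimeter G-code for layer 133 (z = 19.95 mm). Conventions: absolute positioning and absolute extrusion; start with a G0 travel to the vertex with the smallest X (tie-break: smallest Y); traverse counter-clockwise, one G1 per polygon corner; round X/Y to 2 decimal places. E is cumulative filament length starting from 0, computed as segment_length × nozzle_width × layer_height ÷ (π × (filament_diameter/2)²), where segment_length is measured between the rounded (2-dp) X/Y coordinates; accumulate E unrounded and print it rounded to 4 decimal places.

At z = 19.95 mm: the 9×5 cube contributes its full rectangle. The outline is a single polygon with 4 vertices. Extrusion per mm of travel: 0.6 × 0.15 / (π × 0.875²) = 0.037418. Accumulating E over each segment gives final E = 1.0477.

G0 X0.00 Y0.00 Z19.95
G1 X9.00 Y0.00 E0.3368
G1 X9.00 Y5.00 E0.5238
G1 X0.00 Y5.00 E0.8606
G1 X0.00 Y0.00 E1.0477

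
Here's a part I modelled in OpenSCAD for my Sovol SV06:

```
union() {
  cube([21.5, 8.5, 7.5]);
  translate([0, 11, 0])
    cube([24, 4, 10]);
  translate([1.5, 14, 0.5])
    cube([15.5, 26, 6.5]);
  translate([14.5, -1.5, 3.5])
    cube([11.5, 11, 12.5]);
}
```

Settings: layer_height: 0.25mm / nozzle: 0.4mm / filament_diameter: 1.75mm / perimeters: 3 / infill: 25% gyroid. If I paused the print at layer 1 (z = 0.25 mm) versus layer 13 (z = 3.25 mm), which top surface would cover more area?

layer 13 (z = 3.25 mm)

Layer 1 (z = 0.25): the cube is present — its section is the full 21.5×8.5 rectangle (area 182.75 mm²); the cube at (0, 11) is present — its section is the full 24×4 rectangle (area 96.00 mm²); the cube at (1.5, 14) does not reach this height (z outside [0.5, 7]); the cube at (14.5, -1.5) is not intersected at this z (z outside [3.5, 16]); Merging all regions: the 2 present regions are separate (no shared area or edge), so areas and boundary lengths simply add and each stays a separate island — area = 278.75 mm². So its area = 278.75 mm². Layer 13 (z = 3.25): the cube is present — its section is the full 21.5×8.5 rectangle (area 182.75 mm²); the cube at (0, 11) (footprint 24×4) is included at this height (area 96.00 mm²); the 15.5×26 cube at (1.5, 14) contributes its full rectangle (area 403.00 mm²); the cube at (14.5, -1.5) is not intersected at this z (z outside [3.5, 16]); Taking the union: the regions partially overlap — summed areas 681.75 mm² minus the doubly-counted overlap 15.50 mm² gives 666.25 mm² — area = 666.25 mm². So its area = 666.25 mm². Layer 13 is larger (666.25 vs 278.75 mm²).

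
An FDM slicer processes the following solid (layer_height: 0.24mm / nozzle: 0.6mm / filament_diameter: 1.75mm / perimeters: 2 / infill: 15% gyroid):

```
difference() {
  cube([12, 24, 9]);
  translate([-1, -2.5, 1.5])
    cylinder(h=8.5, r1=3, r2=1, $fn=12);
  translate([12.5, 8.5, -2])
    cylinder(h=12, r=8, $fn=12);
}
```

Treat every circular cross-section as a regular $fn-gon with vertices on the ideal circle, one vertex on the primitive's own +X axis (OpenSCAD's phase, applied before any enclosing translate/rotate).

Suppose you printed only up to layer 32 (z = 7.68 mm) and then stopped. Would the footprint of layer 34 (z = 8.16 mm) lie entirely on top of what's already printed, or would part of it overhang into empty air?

Compare the two slices. At z = 7.68: the cube (footprint 12×24) is included at this height (area 288.00 mm²); the cone at (-1, -2.5) contributes a regular 12-gon of circumradius 1.546 (interpolated between r1=3 and r2=1 at t=0.727) (area = (12/2)·1.546²·sin(360°/12) = 7.17 mm²); the cylinder at (12.5, 8.5): section is a regular 12-gon, circumradius r=8 (area = (12/2)·8.000²·sin(360°/12) = 192.00 mm²); Subtracting the remaining from the first: starting from the 12×24 cube (288.00 mm²), the cone at (-1, -2.5) misses the remaining region (no effect); the r=8 cylinder at (12.5, 8.5) partially overlaps it — only the 88.07 mm² overlap (of its 192.00 mm²) is removed, clipping the outline — area = 199.93 mm². At z = 8.16: the cube (footprint 12×24) is included at this height (area 288.00 mm²); the cone at (-1, -2.5): at t=0.784 of its height the radius interpolates to r₁+(r₂−r₁)t = 1.433, giving a regular 12-gon of that circumradius (area = (12/2)·1.433²·sin(360°/12) = 6.16 mm²); the cylinder at (12.5, 8.5): section is a regular 12-gon, circumradius r=8 (area = (12/2)·8.000²·sin(360°/12) = 192.00 mm²); Subtracting the remaining from the first: starting from the 12×24 cube (288.00 mm²), the cone at (-1, -2.5) misses the remaining region (no effect); the r=8 cylinder at (12.5, 8.5) partially overlaps it — only the 88.07 mm² overlap (of its 192.00 mm²) is removed, clipping the outline — area = 199.93 mm². Checking containment: the cross-section at z = 8.16 is a subset of the cross-section at z = 7.68.

entirely on top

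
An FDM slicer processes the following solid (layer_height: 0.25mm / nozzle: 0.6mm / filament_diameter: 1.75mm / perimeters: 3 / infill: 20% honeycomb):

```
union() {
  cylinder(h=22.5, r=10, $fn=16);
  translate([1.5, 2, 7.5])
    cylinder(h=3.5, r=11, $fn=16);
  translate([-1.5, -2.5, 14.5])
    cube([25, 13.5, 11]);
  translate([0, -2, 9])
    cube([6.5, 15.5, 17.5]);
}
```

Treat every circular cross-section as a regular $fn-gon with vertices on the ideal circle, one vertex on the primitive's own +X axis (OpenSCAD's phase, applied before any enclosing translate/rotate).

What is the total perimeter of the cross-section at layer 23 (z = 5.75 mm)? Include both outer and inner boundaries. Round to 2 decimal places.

62.43 mm

At z = 5.75 mm: the cylinder: section is a regular 16-gon, circumradius r=10 (perimeter = 2·16·10.000·sin(180°/16) = 62.43 mm); the cylinder at (1.5, 2) is not intersected at this z (z outside [7.5, 11]); the cube at (-1.5, -2.5) is absent (z outside [14.5, 25.5]); the cube at (0, -2) is absent (z outside [9, 26.5]); Combining (union): only the r=10 cylinder is present, so the union is just that shape — boundary = 62.43 mm. Overall, the cross-section is a single solid region. Total boundary length (outer) = 62.43 mm.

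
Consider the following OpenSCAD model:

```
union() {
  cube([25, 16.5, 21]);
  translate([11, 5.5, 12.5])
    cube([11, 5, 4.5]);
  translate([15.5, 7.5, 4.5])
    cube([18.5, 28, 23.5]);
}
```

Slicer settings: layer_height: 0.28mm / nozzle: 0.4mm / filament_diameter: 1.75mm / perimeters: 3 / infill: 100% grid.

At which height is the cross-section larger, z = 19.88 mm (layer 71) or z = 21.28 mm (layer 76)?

layer 71 (z = 19.88 mm)

Layer 71 (z = 19.88): the cube is present — its section is the full 25×16.5 rectangle (area 412.50 mm²); the cube at (11, 5.5) is not intersected at this z (z outside [12.5, 17]); the cube at (15.5, 7.5) (footprint 18.5×28) is included at this height (area 518.00 mm²); Taking the union: the regions partially overlap — summed areas 930.50 mm² minus the doubly-counted overlap 85.50 mm² gives 845.00 mm² — area = 845.00 mm². So its area = 845.00 mm². Layer 76 (z = 21.28): the cube is absent (z outside [0, 21]); the cube at (11, 5.5) is absent (z outside [12.5, 17]); the cube at (15.5, 7.5) (footprint 18.5×28) is included at this height (area 518.00 mm²); Merging all regions: only the 18.5×28 cube at (15.5, 7.5) is present, so the union is just that shape — area = 518.00 mm². So its area = 518.00 mm². Layer 71 is larger (845.00 vs 518.00 mm²).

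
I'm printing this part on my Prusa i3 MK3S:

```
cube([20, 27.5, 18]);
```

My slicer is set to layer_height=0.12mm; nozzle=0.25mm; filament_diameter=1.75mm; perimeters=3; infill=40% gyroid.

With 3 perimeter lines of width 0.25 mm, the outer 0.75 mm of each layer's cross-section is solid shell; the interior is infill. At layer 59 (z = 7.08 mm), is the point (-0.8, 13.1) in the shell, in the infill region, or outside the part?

outside

At z = 7.08 mm: the 20×27.5 cube contributes its full rectangle. Overall, the cross-section is a single solid region. The nearest boundary edge runs (0.00, 27.50)→(0.00, 0.00); distance from the point to it = 0.80 mm. The point is not inside any of the regions above, so it lies outside the cross-section (0.80 mm from the nearest boundary).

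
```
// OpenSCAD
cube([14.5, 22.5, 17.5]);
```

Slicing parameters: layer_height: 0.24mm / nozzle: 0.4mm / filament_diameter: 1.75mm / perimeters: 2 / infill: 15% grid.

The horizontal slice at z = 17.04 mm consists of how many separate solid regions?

At z = 17.04 mm: the cube (footprint 14.5×22.5) is included at this height. The result has 1 disconnected region.

1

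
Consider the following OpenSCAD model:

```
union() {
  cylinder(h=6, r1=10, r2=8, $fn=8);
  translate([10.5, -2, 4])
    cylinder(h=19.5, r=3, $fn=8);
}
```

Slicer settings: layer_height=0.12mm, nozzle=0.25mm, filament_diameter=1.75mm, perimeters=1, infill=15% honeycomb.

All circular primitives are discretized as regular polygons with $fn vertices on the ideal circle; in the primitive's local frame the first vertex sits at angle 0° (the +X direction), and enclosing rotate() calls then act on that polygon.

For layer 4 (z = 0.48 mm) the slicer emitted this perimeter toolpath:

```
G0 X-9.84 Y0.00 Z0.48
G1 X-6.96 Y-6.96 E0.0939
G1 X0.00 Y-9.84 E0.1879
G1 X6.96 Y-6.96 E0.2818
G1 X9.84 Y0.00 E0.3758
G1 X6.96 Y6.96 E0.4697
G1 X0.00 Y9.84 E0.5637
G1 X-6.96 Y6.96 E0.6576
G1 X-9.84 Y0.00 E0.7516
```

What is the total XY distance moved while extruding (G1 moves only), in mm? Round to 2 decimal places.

60.26 mm

Sum the Euclidean lengths of each G1 segment: total = 60.26 mm.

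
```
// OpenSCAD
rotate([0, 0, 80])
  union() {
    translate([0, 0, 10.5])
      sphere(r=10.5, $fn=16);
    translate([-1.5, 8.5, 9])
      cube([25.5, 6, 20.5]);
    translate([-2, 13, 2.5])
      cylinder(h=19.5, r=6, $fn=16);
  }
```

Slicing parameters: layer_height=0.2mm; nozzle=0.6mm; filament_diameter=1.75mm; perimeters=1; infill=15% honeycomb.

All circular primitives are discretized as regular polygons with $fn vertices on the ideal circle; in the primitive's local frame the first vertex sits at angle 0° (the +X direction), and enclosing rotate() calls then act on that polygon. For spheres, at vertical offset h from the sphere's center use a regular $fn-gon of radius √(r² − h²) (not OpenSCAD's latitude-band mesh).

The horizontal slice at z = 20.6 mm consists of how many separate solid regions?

2

At z = 20.6 mm: the r=10.5 sphere slices to a regular 16-gon of circumradius 2.871 (√(r²−h²) with h=10.1 from center); the cube at (-1.5, 8.5) is present — its section is the full 25.5×6 rectangle; the r=6 cylinder at (-2, 13) contributes a regular 16-gon of circumradius 6; Combining (union): the regions partially overlap (shared area 29.60 mm²), so overlapping operands fuse into one piece — 2 connected regions; (whole slice rotated 80° about Z — lengths, areas and connectivity unchanged). The result has 2 disconnected regions.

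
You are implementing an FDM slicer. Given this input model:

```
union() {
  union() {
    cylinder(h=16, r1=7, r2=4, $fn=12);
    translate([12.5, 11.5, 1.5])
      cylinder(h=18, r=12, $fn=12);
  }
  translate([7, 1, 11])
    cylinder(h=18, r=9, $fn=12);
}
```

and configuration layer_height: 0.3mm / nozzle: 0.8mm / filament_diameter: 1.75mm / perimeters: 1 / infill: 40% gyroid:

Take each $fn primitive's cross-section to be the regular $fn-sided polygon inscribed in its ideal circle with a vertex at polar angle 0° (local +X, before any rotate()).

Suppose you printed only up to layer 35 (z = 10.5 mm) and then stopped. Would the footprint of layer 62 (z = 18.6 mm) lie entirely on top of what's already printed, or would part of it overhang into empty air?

part overhangs

Compare the two slices. At z = 10.5: the cone: at t=0.656 of its height the radius interpolates to r₁+(r₂−r₁)t = 5.031, giving a regular 12-gon of that circumradius (area = (12/2)·5.031²·sin(360°/12) = 75.94 mm²); the r=12 cylinder at (12.5, 11.5) gives a regular 12-gon of circumradius 12 (constant along its height) (area = (12/2)·12.000²·sin(360°/12) = 432.00 mm²); Combining (union): the 2 present regions are separate (no shared area or edge), so areas and boundary lengths simply add and each stays a separate island — area = 507.94 mm²; the cylinder at (7, 1) does not reach this height (z outside [11, 29]); Merging all regions: only that combined region is present, so the union is just that shape — area = 507.94 mm². At z = 18.6: the cone is absent (z outside [0, 16]); the r=12 cylinder at (12.5, 11.5) contributes a regular 12-gon of circumradius 12 (area = (12/2)·12.000²·sin(360°/12) = 432.00 mm²); Combining (union): only the r=12 cylinder at (12.5, 11.5) is present, so the union is just that shape — area = 432.00 mm²; the r=9 cylinder at (7, 1) gives a regular 12-gon of circumradius 9 (constant along its height) (area = (12/2)·9.000²·sin(360°/12) = 243.00 mm²); Merging all regions: the regions partially overlap — summed areas 675.00 mm² minus the doubly-counted overlap 100.03 mm² gives 574.97 mm² — area = 574.97 mm². Checking containment: at z = 18.6 the cross-section extends beyond the z = 10.5 cross-section by about 92.85 mm².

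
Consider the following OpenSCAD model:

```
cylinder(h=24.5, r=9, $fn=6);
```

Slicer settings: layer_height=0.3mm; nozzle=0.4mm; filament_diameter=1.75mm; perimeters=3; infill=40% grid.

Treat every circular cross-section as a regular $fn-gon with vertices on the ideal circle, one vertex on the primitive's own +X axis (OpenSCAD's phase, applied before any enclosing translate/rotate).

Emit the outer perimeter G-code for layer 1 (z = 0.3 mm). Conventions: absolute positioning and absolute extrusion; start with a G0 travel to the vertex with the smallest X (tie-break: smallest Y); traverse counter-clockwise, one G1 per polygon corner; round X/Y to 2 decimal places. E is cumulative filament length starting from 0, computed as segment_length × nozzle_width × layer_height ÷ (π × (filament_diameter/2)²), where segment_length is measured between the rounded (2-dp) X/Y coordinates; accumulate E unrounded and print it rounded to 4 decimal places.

G0 X-9.00 Y0.00 Z0.30
G1 X-4.50 Y-7.79 E0.4488
G1 X4.50 Y-7.79 E0.8978
G1 X9.00 Y0.00 E1.3467
G1 X4.50 Y7.79 E1.7955
G1 X-4.50 Y7.79 E2.2445
G1 X-9.00 Y0.00 E2.6933

At z = 0.3 mm: the r=9 cylinder gives a regular 6-gon of circumradius 9 (constant along its height). The outline is a single polygon with 6 vertices. Extrusion per mm of travel: 0.4 × 0.3 / (π × 0.875²) = 0.049890. Accumulating E over each segment gives final E = 2.6933.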